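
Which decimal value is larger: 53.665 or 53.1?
53.665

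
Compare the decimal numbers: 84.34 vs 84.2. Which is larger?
84.34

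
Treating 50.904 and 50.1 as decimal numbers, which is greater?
50.904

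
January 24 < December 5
True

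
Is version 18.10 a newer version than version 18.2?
Yes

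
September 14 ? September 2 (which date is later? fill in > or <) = >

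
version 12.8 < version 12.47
True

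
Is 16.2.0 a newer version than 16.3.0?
No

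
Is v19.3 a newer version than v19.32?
No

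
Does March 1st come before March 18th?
Yes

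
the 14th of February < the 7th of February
False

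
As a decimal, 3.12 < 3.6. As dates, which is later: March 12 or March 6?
March 12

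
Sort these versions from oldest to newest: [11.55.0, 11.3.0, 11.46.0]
[11.3.0, 11.46.0, 11.55.0]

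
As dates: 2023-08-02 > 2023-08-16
False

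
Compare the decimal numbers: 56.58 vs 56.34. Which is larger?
56.58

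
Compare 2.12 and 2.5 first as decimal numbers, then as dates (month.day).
As decimals: 2.12 < 2.5. As dates: 2/12 is later than 2/5 (day 12 > day 5).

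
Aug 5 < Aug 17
True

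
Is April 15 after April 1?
Yes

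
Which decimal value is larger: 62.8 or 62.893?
62.893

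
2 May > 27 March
True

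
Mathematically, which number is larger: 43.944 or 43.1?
43.944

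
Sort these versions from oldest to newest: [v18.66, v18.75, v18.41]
[v18.41, v18.66, v18.75]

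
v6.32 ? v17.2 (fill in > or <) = <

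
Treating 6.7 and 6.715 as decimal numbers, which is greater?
6.715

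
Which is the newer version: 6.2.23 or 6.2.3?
6.2.23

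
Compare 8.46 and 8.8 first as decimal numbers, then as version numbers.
As decimals: 8.46 < 8.8. As versions: v8.46 > v8.8 (minor version 46 > 8).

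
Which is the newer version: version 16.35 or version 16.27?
version 16.35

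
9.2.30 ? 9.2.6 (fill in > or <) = >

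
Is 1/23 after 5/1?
No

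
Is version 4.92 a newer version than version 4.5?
Yes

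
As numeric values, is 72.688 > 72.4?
True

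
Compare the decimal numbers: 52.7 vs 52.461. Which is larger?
52.7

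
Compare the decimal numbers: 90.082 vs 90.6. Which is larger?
90.6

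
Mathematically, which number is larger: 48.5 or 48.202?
48.5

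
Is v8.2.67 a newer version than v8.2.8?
Yes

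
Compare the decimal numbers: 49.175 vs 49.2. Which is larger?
49.2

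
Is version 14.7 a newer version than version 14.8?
No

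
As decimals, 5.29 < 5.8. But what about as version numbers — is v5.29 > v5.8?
True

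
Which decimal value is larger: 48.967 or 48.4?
48.967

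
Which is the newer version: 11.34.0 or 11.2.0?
11.34.0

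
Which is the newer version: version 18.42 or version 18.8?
version 18.42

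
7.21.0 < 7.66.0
True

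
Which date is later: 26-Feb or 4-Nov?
4-Nov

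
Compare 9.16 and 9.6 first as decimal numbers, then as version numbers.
As decimals: 9.16 < 9.6. As versions: v9.16 > v9.6 (minor version 16 > 6).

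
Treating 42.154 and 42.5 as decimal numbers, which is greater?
42.5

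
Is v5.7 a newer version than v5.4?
Yes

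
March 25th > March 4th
True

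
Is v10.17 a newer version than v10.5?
Yes. Version numbers are compared segment by segment as integers, not as decimals: minor version 17 > 5, so v10.17 > v10.5 (even though the decimal 10.17 < 10.5).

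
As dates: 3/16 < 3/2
False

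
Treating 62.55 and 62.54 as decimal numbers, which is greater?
62.55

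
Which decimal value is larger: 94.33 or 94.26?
94.33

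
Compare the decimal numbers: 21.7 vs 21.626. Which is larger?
21.7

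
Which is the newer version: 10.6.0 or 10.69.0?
10.69.0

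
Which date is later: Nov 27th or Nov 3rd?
Nov 27th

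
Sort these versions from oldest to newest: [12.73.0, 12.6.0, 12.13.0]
[12.6.0, 12.13.0, 12.73.0]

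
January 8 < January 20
True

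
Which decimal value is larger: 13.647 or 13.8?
13.8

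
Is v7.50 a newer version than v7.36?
Yes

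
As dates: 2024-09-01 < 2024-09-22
True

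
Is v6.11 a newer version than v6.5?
Yes. Version numbers are compared segment by segment as integers, not as decimals: minor version 11 > 5, so v6.11 > v6.5 (even though the decimal 6.11 < 6.5).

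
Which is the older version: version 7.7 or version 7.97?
version 7.7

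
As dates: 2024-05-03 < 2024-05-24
True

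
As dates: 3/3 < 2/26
False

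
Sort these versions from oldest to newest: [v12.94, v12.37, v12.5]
[v12.5, v12.37, v12.94]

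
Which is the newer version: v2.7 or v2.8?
v2.8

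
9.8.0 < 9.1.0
False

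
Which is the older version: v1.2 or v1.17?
v1.2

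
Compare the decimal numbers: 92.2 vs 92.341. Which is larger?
92.341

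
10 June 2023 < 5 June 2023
False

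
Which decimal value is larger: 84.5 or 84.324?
84.5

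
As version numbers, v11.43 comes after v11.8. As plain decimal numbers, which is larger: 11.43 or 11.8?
11.8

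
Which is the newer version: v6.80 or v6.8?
v6.80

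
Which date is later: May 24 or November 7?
November 7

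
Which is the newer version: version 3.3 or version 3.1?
version 3.3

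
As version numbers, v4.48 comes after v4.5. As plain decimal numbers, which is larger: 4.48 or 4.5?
4.5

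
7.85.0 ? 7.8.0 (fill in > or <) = >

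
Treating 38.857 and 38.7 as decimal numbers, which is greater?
38.857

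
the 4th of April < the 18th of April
True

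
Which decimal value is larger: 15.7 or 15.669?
15.7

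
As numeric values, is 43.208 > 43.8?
False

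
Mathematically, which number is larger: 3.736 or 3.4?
3.736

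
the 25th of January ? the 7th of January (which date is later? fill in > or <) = >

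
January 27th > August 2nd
False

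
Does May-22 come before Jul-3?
Yes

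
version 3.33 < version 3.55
True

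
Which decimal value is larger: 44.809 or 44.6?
44.809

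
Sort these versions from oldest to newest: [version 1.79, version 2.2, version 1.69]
[version 1.69, version 1.79, version 2.2]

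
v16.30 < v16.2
False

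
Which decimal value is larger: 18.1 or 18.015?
18.1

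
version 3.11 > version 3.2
True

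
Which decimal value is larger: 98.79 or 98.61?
98.79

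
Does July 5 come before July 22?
Yes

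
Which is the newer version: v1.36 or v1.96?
v1.96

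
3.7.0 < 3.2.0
False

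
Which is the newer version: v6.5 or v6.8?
v6.8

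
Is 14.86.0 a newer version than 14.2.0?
Yes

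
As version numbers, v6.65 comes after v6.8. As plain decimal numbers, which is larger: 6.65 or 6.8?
6.8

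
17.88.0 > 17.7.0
True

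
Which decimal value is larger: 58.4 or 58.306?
58.4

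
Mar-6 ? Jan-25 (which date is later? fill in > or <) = >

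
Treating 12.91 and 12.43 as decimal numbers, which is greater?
12.91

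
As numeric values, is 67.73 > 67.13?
True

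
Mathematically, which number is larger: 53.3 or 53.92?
53.92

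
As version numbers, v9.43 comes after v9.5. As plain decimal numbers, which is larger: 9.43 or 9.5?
9.5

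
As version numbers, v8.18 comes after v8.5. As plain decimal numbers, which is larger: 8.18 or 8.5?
8.5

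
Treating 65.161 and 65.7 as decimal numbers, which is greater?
65.7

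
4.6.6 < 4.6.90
True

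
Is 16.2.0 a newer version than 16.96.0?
No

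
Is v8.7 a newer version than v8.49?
No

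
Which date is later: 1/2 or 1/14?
1/14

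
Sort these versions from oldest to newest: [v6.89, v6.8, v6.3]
[v6.3, v6.8, v6.89]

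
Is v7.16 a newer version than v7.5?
Yes. Version numbers are compared segment by segment as integers, not as decimals: minor version 16 > 5, so v7.16 > v7.5 (even though the decimal 7.16 < 7.5).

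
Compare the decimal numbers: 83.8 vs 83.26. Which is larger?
83.8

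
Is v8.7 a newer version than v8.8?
No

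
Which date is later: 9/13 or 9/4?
9/13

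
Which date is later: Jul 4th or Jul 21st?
Jul 21st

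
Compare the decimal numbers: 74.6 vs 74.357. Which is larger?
74.6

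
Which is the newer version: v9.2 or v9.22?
v9.22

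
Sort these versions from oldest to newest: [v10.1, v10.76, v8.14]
[v8.14, v10.1, v10.76]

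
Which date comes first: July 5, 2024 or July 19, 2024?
July 5, 2024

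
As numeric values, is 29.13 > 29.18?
False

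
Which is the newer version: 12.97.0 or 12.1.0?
12.97.0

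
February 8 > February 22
False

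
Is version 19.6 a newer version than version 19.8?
No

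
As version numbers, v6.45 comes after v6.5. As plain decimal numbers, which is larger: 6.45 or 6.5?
6.5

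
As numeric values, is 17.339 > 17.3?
True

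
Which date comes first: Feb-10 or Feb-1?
Feb-1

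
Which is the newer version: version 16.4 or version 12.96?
version 16.4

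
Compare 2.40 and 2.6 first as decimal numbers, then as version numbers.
As decimals: 2.40 < 2.6. As versions: v2.40 > v2.6 (minor version 40 > 6).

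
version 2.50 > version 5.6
False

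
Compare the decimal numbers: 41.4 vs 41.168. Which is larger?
41.4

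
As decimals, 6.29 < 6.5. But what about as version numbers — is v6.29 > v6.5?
True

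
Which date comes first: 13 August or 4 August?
4 August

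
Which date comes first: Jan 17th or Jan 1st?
Jan 1st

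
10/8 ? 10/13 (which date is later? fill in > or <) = <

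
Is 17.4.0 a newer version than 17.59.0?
No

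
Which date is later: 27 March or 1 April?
1 April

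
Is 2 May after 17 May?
No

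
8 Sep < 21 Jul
False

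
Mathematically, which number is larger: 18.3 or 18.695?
18.695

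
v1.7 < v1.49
True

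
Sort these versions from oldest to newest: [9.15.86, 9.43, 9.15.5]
[9.15.5, 9.15.86, 9.43]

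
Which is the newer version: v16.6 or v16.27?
v16.27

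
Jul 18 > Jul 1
True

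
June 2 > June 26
False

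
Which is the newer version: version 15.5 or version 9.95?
version 15.5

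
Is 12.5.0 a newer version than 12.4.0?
Yes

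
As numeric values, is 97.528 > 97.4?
True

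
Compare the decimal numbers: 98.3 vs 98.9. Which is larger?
98.9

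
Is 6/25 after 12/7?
No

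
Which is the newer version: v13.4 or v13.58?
v13.58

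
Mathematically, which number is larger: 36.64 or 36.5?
36.64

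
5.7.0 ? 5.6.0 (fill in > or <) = >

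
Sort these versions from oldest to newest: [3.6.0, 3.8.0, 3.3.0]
[3.3.0, 3.6.0, 3.8.0]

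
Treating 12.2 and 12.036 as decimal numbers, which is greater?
12.2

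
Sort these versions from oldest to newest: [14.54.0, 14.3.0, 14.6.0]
[14.3.0, 14.6.0, 14.54.0]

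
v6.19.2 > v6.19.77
False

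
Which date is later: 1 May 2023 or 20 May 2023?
20 May 2023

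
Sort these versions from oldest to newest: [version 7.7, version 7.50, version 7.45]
[version 7.7, version 7.45, version 7.50]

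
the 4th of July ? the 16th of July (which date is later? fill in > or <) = <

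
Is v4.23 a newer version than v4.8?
Yes. Version numbers are compared segment by segment as integers, not as decimals: minor version 23 > 8, so v4.23 > v4.8 (even though the decimal 4.23 < 4.8).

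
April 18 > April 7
True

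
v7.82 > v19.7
False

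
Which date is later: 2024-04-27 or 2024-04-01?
2024-04-27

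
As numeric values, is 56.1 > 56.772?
False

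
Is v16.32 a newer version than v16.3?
Yes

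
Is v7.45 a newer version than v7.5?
Yes. Version numbers are compared segment by segment as integers, not as decimals: minor version 45 > 5, so v7.45 > v7.5 (even though the decimal 7.45 < 7.5).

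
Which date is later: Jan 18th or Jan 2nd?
Jan 18th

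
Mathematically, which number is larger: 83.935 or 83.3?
83.935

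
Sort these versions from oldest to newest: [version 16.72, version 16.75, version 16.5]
[version 16.5, version 16.72, version 16.75]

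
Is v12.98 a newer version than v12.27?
Yes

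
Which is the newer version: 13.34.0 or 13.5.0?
13.34.0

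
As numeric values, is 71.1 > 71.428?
False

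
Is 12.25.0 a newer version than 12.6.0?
Yes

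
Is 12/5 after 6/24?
Yes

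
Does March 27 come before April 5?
Yes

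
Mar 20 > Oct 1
False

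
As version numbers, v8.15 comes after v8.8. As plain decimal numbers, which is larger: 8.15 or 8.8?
8.8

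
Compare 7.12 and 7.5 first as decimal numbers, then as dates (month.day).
As decimals: 7.12 < 7.5. As dates: 7/12 is later than 7/5 (day 12 > day 5).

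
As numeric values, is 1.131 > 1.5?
False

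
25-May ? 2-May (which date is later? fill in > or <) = >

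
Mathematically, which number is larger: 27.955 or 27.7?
27.955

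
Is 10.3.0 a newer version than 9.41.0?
Yes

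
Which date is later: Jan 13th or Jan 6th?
Jan 13th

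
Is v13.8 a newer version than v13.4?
Yes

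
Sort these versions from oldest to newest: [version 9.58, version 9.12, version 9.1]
[version 9.1, version 9.12, version 9.58]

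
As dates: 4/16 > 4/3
True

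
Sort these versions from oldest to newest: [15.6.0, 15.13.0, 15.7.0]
[15.6.0, 15.7.0, 15.13.0]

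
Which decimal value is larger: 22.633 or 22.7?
22.7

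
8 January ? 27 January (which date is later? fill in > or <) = <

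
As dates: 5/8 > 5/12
False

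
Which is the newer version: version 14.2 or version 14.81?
version 14.81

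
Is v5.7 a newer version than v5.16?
No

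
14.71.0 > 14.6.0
True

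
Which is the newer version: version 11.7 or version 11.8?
version 11.8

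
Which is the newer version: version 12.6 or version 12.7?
version 12.7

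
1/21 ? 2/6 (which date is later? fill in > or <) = <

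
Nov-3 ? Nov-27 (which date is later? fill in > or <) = <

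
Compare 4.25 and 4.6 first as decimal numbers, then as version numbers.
As decimals: 4.25 < 4.6. As versions: v4.25 > v4.6 (minor version 25 > 6).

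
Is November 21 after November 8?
Yes. Day 21 comes after day 8 in November — this is a date comparison, not a decimal one (the decimal 11.21 would be smaller than 11.8).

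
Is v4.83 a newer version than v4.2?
Yes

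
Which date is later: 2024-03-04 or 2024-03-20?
2024-03-20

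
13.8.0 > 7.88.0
True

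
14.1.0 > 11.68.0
True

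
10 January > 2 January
True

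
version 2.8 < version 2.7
False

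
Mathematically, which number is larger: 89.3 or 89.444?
89.444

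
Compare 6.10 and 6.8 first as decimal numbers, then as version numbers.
As decimals: 6.10 < 6.8. As versions: v6.10 > v6.8 (minor version 10 > 8).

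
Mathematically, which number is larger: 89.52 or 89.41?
89.52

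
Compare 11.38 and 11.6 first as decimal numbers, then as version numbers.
As decimals: 11.38 < 11.6. As versions: v11.38 > v11.6 (minor version 38 > 6).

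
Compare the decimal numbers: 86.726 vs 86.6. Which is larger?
86.726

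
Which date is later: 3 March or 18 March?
18 March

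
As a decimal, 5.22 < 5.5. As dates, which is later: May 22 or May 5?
May 22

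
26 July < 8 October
True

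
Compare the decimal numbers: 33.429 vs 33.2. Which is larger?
33.429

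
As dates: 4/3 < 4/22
True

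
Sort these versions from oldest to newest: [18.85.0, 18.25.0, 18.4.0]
[18.4.0, 18.25.0, 18.85.0]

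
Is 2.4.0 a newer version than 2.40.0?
No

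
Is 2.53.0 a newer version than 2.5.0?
Yes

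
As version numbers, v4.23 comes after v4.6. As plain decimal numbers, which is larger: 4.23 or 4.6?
4.6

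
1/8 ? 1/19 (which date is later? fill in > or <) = <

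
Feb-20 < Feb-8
False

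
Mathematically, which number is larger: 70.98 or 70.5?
70.98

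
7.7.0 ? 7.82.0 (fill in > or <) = <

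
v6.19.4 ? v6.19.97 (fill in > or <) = <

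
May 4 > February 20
True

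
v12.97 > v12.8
True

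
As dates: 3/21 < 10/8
True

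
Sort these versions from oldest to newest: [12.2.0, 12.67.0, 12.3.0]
[12.2.0, 12.3.0, 12.67.0]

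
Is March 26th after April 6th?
No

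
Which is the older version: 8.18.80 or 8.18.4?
8.18.4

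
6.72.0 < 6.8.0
False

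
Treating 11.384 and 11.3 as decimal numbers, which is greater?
11.384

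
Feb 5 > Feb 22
False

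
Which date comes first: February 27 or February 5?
February 5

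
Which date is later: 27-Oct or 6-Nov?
6-Nov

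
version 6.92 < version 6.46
False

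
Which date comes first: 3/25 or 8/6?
3/25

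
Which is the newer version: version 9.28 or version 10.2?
version 10.2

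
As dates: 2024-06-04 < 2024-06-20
True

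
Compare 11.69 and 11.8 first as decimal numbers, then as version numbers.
As decimals: 11.69 < 11.8. As versions: v11.69 > v11.8 (minor version 69 > 8).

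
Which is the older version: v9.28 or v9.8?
v9.8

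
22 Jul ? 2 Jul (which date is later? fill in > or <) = >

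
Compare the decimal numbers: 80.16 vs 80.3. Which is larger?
80.3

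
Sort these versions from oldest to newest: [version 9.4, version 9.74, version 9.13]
[version 9.4, version 9.13, version 9.74]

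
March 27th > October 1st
False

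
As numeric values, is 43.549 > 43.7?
False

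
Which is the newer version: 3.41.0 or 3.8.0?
3.41.0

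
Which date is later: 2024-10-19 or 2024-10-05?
2024-10-19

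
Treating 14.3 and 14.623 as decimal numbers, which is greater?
14.623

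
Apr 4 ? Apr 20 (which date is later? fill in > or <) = <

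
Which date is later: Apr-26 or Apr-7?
Apr-26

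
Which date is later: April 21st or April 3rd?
April 21st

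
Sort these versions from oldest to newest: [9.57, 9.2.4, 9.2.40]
[9.2.4, 9.2.40, 9.57]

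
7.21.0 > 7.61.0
False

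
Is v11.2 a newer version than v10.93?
Yes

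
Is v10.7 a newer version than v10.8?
No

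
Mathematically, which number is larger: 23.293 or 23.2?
23.293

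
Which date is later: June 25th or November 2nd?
November 2nd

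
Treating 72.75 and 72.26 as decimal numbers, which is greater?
72.75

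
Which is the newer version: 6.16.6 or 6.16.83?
6.16.83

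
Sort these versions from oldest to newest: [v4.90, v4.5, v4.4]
[v4.4, v4.5, v4.90]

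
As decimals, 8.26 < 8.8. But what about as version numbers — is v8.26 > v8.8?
True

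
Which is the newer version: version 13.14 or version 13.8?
version 13.14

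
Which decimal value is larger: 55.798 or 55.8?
55.8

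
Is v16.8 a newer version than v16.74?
No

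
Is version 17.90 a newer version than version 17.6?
Yes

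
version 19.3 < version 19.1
False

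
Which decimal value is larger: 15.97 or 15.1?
15.97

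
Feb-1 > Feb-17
False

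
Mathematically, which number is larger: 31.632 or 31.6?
31.632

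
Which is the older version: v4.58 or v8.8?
v4.58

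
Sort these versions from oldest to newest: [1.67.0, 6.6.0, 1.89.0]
[1.67.0, 1.89.0, 6.6.0]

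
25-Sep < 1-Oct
True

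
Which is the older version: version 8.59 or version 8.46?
version 8.46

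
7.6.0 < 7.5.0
False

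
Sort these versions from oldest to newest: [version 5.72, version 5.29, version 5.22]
[version 5.22, version 5.29, version 5.72]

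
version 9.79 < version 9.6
False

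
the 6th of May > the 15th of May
False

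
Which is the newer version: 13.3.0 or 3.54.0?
13.3.0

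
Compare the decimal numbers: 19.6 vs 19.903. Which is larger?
19.903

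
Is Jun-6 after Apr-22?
Yes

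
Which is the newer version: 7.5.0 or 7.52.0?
7.52.0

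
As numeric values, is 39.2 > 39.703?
False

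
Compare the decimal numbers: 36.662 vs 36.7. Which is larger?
36.7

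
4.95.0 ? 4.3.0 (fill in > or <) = >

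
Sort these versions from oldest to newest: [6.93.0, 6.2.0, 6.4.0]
[6.2.0, 6.4.0, 6.93.0]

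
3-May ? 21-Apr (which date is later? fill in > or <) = >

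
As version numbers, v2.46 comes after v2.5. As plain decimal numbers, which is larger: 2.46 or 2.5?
2.5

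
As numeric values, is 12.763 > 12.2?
True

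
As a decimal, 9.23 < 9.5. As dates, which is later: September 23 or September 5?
September 23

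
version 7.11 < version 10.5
True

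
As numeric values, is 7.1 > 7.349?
False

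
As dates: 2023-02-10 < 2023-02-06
False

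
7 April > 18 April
False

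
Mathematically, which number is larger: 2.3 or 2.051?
2.3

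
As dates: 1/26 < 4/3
True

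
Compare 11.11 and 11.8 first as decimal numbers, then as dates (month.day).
As decimals: 11.11 < 11.8. As dates: 11/11 is later than 11/8 (day 11 > day 8).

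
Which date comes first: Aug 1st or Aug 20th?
Aug 1st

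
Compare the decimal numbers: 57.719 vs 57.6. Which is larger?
57.719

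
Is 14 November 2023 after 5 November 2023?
Yes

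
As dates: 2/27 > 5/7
False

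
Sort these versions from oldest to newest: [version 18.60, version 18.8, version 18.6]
[version 18.6, version 18.8, version 18.60]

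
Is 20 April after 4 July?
No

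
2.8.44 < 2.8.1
False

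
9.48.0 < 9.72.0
True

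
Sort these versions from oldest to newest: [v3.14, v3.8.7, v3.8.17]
[v3.8.7, v3.8.17, v3.14]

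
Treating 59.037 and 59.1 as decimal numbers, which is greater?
59.1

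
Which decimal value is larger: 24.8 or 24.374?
24.8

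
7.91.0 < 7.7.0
False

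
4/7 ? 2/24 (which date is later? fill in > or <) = >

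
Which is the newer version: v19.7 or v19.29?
v19.29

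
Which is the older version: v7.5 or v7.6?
v7.5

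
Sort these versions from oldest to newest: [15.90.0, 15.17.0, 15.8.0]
[15.8.0, 15.17.0, 15.90.0]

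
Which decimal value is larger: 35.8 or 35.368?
35.8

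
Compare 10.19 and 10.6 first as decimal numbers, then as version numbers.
As decimals: 10.19 < 10.6. As versions: v10.19 > v10.6 (minor version 19 > 6).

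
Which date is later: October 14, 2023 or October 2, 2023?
October 14, 2023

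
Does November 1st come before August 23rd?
No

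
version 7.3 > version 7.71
False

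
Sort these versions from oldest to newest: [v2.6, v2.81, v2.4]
[v2.4, v2.6, v2.81]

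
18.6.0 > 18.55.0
False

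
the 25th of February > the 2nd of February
True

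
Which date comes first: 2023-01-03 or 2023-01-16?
2023-01-03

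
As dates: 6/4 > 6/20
False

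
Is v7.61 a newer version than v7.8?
Yes. Version numbers are compared segment by segment as integers, not as decimals: minor version 61 > 8, so v7.61 > v7.8 (even though the decimal 7.61 < 7.8).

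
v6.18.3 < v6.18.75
True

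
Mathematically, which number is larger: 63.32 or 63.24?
63.32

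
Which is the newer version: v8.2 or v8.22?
v8.22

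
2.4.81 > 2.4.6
True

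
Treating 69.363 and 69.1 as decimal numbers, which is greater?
69.363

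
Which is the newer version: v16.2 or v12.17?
v16.2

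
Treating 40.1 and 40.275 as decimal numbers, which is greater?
40.275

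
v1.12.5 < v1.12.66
True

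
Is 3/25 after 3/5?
Yes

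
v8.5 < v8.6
True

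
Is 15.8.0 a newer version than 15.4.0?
Yes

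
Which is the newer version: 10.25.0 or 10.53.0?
10.53.0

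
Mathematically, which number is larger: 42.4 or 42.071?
42.4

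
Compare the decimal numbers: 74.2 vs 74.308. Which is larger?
74.308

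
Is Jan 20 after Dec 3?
No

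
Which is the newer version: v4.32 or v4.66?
v4.66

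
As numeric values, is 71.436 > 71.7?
False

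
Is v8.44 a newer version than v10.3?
No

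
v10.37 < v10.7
False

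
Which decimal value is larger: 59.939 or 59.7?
59.939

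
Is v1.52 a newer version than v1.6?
Yes. Version numbers are compared segment by segment as integers, not as decimals: minor version 52 > 6, so v1.52 > v1.6 (even though the decimal 1.52 < 1.6).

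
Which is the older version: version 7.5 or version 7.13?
version 7.5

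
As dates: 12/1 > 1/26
True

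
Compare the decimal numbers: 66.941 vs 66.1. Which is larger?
66.941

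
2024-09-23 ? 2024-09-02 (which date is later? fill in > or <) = >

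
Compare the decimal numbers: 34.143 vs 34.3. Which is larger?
34.3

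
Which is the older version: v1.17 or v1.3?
v1.3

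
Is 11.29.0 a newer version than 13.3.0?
No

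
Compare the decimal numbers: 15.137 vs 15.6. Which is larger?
15.6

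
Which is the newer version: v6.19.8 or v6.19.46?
v6.19.46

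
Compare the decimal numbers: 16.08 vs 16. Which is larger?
16.08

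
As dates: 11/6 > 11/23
False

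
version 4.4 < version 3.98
False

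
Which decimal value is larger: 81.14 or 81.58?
81.58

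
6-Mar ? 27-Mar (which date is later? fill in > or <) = <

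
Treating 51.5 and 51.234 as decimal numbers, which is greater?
51.5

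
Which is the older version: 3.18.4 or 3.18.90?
3.18.4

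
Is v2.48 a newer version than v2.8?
Yes. Version numbers are compared segment by segment as integers, not as decimals: minor version 48 > 8, so v2.48 > v2.8 (even though the decimal 2.48 < 2.8).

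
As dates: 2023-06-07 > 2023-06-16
False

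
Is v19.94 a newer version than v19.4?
Yes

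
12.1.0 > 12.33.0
False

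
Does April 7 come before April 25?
Yes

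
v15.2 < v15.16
True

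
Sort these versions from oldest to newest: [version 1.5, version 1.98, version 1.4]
[version 1.4, version 1.5, version 1.98]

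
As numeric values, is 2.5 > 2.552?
False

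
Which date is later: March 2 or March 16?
March 16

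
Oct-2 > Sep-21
True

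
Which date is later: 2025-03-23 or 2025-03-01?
2025-03-23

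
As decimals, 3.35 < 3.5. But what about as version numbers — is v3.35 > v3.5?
True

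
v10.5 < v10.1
False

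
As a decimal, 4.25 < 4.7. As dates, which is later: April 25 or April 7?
April 25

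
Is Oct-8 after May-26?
Yes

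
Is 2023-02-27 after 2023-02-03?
Yes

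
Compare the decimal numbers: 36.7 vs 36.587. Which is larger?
36.7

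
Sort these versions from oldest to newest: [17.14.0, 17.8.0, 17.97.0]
[17.8.0, 17.14.0, 17.97.0]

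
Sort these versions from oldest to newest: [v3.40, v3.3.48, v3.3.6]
[v3.3.6, v3.3.48, v3.40]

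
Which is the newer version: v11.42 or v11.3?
v11.42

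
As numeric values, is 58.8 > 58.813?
False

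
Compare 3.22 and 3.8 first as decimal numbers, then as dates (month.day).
As decimals: 3.22 < 3.8. As dates: 3/22 is later than 3/8 (day 22 > day 8).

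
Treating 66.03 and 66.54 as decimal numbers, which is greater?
66.54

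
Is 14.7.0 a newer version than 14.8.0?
No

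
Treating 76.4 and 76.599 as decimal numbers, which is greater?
76.599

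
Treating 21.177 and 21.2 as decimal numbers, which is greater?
21.2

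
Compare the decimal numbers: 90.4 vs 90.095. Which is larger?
90.4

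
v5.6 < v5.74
True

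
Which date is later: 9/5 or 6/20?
9/5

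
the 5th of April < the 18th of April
True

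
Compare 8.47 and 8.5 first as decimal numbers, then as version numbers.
As decimals: 8.47 < 8.5. As versions: v8.47 > v8.5 (minor version 47 > 5).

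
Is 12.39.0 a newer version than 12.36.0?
Yes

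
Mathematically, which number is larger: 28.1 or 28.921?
28.921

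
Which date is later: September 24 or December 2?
December 2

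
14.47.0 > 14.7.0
True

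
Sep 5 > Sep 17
False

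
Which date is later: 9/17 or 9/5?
9/17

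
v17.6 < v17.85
True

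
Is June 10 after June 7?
Yes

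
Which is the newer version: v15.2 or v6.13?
v15.2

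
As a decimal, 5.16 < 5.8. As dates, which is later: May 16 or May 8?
May 16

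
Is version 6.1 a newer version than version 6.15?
No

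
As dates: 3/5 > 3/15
False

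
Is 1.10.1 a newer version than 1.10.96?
No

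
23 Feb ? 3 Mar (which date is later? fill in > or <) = <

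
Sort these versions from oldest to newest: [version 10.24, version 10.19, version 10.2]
[version 10.2, version 10.19, version 10.24]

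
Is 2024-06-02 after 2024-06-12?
No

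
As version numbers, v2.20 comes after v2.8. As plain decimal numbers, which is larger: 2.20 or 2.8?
2.8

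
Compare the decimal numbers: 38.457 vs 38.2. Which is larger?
38.457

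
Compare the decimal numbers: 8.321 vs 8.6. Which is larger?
8.6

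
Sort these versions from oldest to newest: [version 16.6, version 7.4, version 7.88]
[version 7.4, version 7.88, version 16.6]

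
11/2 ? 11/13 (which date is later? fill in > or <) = <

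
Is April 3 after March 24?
Yes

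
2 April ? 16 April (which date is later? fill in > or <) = <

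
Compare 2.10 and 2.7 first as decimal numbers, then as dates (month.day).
As decimals: 2.10 < 2.7. As dates: 2/10 is later than 2/7 (day 10 > day 7).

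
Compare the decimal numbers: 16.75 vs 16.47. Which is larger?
16.75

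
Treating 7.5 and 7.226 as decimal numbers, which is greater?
7.5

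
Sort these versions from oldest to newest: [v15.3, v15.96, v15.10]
[v15.3, v15.10, v15.96]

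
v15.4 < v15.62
True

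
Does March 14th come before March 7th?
No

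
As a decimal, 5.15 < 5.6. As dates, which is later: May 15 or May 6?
May 15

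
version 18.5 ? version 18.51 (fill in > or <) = <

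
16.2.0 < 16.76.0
True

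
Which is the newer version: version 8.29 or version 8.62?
version 8.62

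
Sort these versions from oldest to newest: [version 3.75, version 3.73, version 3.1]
[version 3.1, version 3.73, version 3.75]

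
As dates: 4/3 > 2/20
True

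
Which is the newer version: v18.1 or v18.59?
v18.59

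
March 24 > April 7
False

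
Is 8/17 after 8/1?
Yes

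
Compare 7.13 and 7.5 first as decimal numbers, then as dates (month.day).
As decimals: 7.13 < 7.5. As dates: 7/13 is later than 7/5 (day 13 > day 5).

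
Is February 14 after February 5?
Yes. Day 14 comes after day 5 in February — this is a date comparison, not a decimal one (the decimal 2.14 would be smaller than 2.5).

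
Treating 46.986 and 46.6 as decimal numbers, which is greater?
46.986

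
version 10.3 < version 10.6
True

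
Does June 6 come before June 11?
Yes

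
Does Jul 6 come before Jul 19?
Yes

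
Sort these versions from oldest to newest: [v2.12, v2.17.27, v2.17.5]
[v2.12, v2.17.5, v2.17.27]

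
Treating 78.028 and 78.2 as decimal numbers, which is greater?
78.2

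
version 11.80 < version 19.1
True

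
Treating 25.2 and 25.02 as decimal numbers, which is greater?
25.2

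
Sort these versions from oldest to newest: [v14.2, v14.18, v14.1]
[v14.1, v14.2, v14.18]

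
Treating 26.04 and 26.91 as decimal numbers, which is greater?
26.91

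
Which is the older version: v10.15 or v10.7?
v10.7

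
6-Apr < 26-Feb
False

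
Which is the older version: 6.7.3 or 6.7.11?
6.7.3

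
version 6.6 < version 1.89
False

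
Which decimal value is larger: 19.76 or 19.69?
19.76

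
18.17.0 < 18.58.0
True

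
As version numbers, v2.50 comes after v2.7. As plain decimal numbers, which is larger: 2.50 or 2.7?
2.7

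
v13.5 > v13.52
False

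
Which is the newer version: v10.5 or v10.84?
v10.84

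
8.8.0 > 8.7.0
True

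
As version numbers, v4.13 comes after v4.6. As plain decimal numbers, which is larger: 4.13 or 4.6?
4.6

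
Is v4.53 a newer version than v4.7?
Yes. Version numbers are compared segment by segment as integers, not as decimals: minor version 53 > 7, so v4.53 > v4.7 (even though the decimal 4.53 < 4.7).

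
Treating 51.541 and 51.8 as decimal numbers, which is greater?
51.8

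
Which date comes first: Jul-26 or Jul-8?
Jul-8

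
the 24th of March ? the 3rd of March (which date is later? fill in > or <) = >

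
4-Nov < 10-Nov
True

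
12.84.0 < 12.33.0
False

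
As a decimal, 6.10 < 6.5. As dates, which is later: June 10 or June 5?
June 10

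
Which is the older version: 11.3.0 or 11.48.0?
11.3.0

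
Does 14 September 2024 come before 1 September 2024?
No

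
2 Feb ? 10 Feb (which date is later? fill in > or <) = <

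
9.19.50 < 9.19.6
False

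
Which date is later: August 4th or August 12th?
August 12th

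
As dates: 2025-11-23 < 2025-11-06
False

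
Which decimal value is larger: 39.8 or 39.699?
39.8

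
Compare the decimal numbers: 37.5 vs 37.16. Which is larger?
37.5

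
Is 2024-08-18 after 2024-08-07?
Yes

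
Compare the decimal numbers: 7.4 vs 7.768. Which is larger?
7.768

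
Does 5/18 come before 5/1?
No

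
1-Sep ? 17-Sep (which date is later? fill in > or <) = <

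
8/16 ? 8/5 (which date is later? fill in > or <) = >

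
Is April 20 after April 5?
Yes. Day 20 comes after day 5 in April — this is a date comparison, not a decimal one (the decimal 4.20 would be smaller than 4.5).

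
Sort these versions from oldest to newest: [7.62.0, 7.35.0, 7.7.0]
[7.7.0, 7.35.0, 7.62.0]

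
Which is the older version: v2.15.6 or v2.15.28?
v2.15.6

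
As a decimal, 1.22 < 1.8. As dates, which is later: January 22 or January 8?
January 22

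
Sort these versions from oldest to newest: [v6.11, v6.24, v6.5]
[v6.5, v6.11, v6.24]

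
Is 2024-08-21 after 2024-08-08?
Yes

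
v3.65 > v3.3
True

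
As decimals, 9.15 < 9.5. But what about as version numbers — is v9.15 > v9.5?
True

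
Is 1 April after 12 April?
No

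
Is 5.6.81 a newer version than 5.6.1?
Yes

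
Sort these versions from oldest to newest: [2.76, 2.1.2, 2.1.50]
[2.1.2, 2.1.50, 2.76]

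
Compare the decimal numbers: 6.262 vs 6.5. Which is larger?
6.5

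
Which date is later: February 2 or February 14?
February 14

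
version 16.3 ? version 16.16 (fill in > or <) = <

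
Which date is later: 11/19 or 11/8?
11/19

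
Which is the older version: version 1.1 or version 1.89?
version 1.1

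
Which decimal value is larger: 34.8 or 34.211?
34.8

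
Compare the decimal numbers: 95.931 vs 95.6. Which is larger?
95.931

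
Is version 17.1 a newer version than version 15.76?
Yes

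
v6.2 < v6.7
True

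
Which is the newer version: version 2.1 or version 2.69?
version 2.69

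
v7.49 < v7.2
False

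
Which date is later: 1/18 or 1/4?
1/18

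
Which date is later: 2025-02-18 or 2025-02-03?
2025-02-18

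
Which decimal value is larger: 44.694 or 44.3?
44.694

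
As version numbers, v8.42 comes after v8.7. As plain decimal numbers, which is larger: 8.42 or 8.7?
8.7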